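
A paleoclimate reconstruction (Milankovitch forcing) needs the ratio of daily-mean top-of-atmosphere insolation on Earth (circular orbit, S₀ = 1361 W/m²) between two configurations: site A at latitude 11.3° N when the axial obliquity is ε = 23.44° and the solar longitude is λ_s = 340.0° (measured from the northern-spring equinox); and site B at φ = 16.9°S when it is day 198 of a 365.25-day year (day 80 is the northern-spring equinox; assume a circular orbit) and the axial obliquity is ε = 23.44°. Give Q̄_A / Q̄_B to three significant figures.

— Configuration A (φ=+11.3°):
Solar declination: sin δ = sin ε · sin λ_s = sin 23.44° × sin 340.0° = -0.13605, so δ = -7.819°.
cos H₀ = −tan(+11.3°) tan(-7.819°) = 0.0274, H₀ = 1.5434 rad.
Bracket: H₀ sin φ sin δ + cos φ cos δ sin H₀ = 1.5434×0.19595×-0.13605 + 0.98061×0.99070×0.99962 = -0.041145 + 0.971121 = 0.929976.
Q̄ = (S₀/π) × [bracket] = (1361/π) × 0.929976 = 402.88 W/m².
— Configuration B (φ=-16.9°):
Solar longitude: λ_s = 360° × (198 − 80)/365.25 = 116.304°.
sin δ = sin 23.44° × sin 116.304° = 0.35660, so δ = +20.892°.
cos H₀ = −tan(-16.9°) tan(+20.892°) = 0.1160, H₀ = 1.4546 rad.
Bracket: H₀ sin φ sin δ + cos φ cos δ sin H₀ = 1.4546×-0.29070×0.35660 + 0.95681×0.93426×0.99325 = -0.150789 + 0.887875 = 0.737086.
Q̄ = (S₀/π) × [bracket] = (1361/π) × 0.737086 = 319.32 W/m².
Ratio Q̄_A / Q̄_B = 402.88 / 319.32 = 1.262.

Q̄_A / Q̄_B ≈ 1.26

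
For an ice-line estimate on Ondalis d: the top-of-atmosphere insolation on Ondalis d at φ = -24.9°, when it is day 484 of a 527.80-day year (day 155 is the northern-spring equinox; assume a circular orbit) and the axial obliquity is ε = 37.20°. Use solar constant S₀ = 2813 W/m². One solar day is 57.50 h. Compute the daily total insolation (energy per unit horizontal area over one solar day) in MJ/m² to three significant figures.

Solar longitude: λ_s = 360° × (484 − 155)/527.80 = 224.403°.
sin δ = sin 37.20° × sin 224.403° = -0.42304, so δ = -25.027°.
cos H₀ = −tan(-24.9°) tan(-25.027°) = -0.2167, H₀ = 1.7892 rad.
Bracket: H₀ sin φ sin δ + cos φ cos δ sin H₀ = 1.7892×-0.42104×-0.42304 + 0.90704×0.90611×0.97623 = 0.318687 + 0.802342 = 1.121029.
Q̄ = (S₀/π) × [bracket] = (2813/π) × 1.121029 = 1003.8 W/m².
Daily total = Q̄ × 57.50 h × 3600 s/h = 1003.8 × 57.50 × 3600 / 10⁶ = 207.8 MJ/m².

208 MJ/m²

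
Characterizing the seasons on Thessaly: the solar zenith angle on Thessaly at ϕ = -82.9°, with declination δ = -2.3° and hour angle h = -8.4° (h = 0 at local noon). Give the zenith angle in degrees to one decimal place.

θ_z = 80.7°

cos θ_z = sin ϕ sin δ + cos ϕ cos δ cos h = 0.039824 + 0.122177 = 0.162001.
θ_z = arccos(0.162001) = 80.7°.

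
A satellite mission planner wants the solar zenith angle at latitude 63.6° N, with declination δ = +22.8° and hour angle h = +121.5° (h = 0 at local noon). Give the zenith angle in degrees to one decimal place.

θ_z = 82.4°

cos θ_z = sin φ sin δ + cos φ cos δ cos h = 0.347102 + -0.214168 = 0.132934.
θ_z = arccos(0.132934) = 82.4°.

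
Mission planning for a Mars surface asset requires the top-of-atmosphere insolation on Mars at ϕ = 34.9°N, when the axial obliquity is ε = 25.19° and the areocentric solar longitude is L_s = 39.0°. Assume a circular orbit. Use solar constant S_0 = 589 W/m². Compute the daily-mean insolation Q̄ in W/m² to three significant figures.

sin δ = sin 25.19° × sin 39.0° = 0.26785, so δ = +15.537°.
cos h₀ = −tan(+34.9°) tan(+15.537°) = -0.1939, h₀ = 1.7660 rad.
Bracket: h₀ sin ϕ sin δ + cos ϕ cos δ sin h₀ = 1.7660×0.57215×0.26785 + 0.82015×0.96346×0.98101 = 0.270640 + 0.775176 = 1.045816.
Q̄ = (S_0/π) × [bracket] = (589/π) × 1.045816 = 196.1 W/m².

Q̄ ≈ 196 W/m²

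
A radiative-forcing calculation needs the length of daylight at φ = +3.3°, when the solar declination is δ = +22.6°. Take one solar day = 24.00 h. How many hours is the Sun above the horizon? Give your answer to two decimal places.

cos H₀ = −tan φ · tan δ = −tan(+3.3°) × tan(+22.600°) = -0.0240, so H₀ = 1.5948 rad = 91.38°.
Daylight = 2H₀/(2π) × 24.00 h = (1.5948/π) × 24.00 = 12.18 h.

12.18 h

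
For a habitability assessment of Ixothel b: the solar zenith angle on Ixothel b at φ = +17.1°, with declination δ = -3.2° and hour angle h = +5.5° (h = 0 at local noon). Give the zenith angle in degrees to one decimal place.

cos θ_z = sin φ sin δ + cos φ cos δ cos h = -0.016414 + 0.949909 = 0.933495.
θ_z = arccos(0.933495) = 21.0°.

θ_z = 21.0°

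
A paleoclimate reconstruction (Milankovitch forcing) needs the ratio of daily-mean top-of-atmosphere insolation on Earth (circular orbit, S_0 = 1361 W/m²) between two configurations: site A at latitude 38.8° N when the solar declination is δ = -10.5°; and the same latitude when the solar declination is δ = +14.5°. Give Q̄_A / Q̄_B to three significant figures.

Q̄_A / Q̄_B ≈ 0.585

— Configuration A (ϕ=+38.8°):
cos h₀ = −tan(+38.8°) tan(-10.500°) = 0.1490, h₀ = 1.4212 rad.
Bracket: h₀ sin ϕ sin δ + cos ϕ cos δ sin h₀ = 1.4212×0.62660×-0.18224 + 0.77934×0.98325×0.98883 = -0.162289 + 0.757727 = 0.595438.
Q̄ = (S_0/π) × [bracket] = (1361/π) × 0.595438 = 257.96 W/m².
— Configuration B (ϕ=+38.8°):
cos h₀ = −tan(+38.8°) tan(+14.500°) = -0.2079, h₀ = 1.7803 rad.
Bracket: h₀ sin ϕ sin δ + cos ϕ cos δ sin h₀ = 1.7803×0.62660×0.25038 + 0.77934×0.96815×0.97814 = 0.279308 + 0.738024 = 1.017332.
Q̄ = (S_0/π) × [bracket] = (1361/π) × 1.017332 = 440.73 W/m².
Ratio Q̄_A / Q̄_B = 257.96 / 440.73 = 0.5853.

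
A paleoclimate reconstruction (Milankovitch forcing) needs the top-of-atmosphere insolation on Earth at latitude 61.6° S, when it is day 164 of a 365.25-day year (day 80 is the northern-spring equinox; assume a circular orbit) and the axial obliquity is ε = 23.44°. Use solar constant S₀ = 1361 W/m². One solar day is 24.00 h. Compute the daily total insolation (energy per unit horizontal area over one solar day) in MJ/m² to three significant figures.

Solar longitude: λ_s = 360° × (164 − 80)/365.25 = 82.793°.
sin δ = sin 23.44° × sin 82.793° = 0.39465, so δ = +23.244°.
cos H₀ = −tan(-61.6°) tan(+23.244°) = 0.7944, H₀ = 0.6528 rad.
Bracket: H₀ sin φ sin δ + cos φ cos δ sin H₀ = 0.6528×-0.87965×0.39465 + 0.47562×0.91883×0.60745 = -0.226622 + 0.265464 = 0.038842.
Q̄ = (S₀/π) × [bracket] = (1361/π) × 0.038842 = 16.827 W/m².
Daily total = Q̄ × 24.00 h × 3600 s/h = 16.827 × 24.00 × 3600 / 10⁶ = 1.454 MJ/m².

1.45 MJ/m²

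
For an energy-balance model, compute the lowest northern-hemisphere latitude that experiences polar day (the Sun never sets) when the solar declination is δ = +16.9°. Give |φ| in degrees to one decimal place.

|φ| = 73.1°

Polar day requires cos H₀ = −tan φ tan δ ≤ −1, i.e. tan φ tan δ ≥ 1.
The boundary is |tan φ| · |tan δ| = 1, so |φ| = 90° − |δ| = 90° − 16.9° = 73.1° in the northern hemisphere.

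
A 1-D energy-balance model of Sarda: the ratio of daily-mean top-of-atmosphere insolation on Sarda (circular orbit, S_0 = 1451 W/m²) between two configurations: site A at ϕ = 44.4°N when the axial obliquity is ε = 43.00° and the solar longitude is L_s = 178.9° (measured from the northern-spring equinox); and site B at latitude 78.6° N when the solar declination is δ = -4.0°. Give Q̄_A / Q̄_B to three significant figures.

Q̄_A / Q̄_B ≈ 7.16

— Configuration A (ϕ=+44.4°):
Solar declination: sin δ = sin ε · sin L_s = sin 43.00° × sin 178.9° = 0.01309, so δ = +0.750°.
cos h₀ = −tan(+44.4°) tan(+0.750°) = -0.0128, h₀ = 1.5836 rad.
Bracket: h₀ sin ϕ sin δ + cos ϕ cos δ sin h₀ = 1.5836×0.69966×0.01309 + 0.71447×0.99991×0.99992 = 0.014503 + 0.714349 = 0.728852.
Q̄ = (S_0/π) × [bracket] = (1451/π) × 0.728852 = 336.63 W/m².
— Configuration B (ϕ=+78.6°):
cos h₀ = −tan(+78.6°) tan(-4.000°) = 0.3468, h₀ = 1.2166 rad.
Bracket: h₀ sin ϕ sin δ + cos ϕ cos δ sin h₀ = 1.2166×0.98027×-0.06976 + 0.19766×0.99756×0.93794 = -0.083196 + 0.184941 = 0.101745.
Q̄ = (S_0/π) × [bracket] = (1451/π) × 0.101745 = 46.993 W/m².
Ratio Q̄_A / Q̄_B = 336.63 / 46.993 = 7.163.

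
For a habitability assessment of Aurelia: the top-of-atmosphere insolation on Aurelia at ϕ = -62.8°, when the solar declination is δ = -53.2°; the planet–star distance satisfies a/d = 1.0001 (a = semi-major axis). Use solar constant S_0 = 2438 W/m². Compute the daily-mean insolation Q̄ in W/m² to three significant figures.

Q̄ ≈ 1.74e+03 W/m²

cos h₀ = −tan(-62.8°) tan(-53.200°) = -2.6010 ≤ −1 ⇒ polar day, h₀ = π.
Bracket: h₀ sin ϕ sin δ + cos ϕ cos δ sin h₀ = 3.1416×-0.88942×-0.80073 + 0.45710×0.59902×0.00000 = 2.237401 + 0.000000 = 2.237401.
Inverse-square distance factor (a/d)² = 1.0001² = 1.000200.
Q̄ = (S_0/π) × 1.000200 × [bracket] = (2438/π) × 1.000200 × 2.237401 = 1737 W/m².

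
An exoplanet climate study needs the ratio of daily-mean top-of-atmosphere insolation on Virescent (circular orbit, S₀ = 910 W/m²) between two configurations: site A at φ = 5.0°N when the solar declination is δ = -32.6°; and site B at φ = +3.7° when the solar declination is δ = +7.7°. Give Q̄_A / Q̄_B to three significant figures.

— Configuration A (φ=+5.0°):
cos H₀ = −tan(+5.0°) tan(-32.600°) = 0.0560, H₀ = 1.5148 rad.
Bracket: H₀ sin φ sin δ + cos φ cos δ sin H₀ = 1.5148×0.08716×-0.53877 + 0.99619×0.84245×0.99843 = -0.071134 + 0.837923 = 0.766789.
Q̄ = (S₀/π) × [bracket] = (910/π) × 0.766789 = 222.11 W/m².
— Configuration B (φ=+3.7°):
cos H₀ = −tan(+3.7°) tan(+7.700°) = -0.0087, H₀ = 1.5795 rad.
Bracket: H₀ sin φ sin δ + cos φ cos δ sin H₀ = 1.5795×0.06453×0.13399 + 0.99792×0.99098×0.99996 = 0.013657 + 0.988879 = 1.002536.
Q̄ = (S₀/π) × [bracket] = (910/π) × 1.002536 = 290.40 W/m².
Ratio Q̄_A / Q̄_B = 222.11 / 290.40 = 0.7648.

Q̄_A / Q̄_B ≈ 0.765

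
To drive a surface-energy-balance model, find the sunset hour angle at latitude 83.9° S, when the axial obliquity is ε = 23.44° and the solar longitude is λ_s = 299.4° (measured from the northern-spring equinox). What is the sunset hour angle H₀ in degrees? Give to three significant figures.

Solar declination: sin δ = sin ε · sin λ_s = sin 23.44° × sin 299.4° = -0.34656, so δ = -20.277°.
Sunrise equation: cos H₀ = −tan φ · tan δ = -3.4571 ≤ −1, so the Sun never sets (polar day) and H₀ = π.

H₀ = 180°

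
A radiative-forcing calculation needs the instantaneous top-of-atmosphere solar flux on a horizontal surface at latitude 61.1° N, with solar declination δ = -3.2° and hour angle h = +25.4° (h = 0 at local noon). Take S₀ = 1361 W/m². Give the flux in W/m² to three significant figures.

cos θ_z = sin φ sin δ + cos φ cos δ cos h = -0.048870 + 0.435885 = 0.387015.
Flux = S₀ · cos θ_z = 1361 × 0.387015 = 526.7 W/m².

527 W/m²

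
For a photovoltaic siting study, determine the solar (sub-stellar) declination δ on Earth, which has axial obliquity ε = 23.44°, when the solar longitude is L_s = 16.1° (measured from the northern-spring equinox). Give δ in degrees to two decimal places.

δ = +6.33°

sin δ = sin ε · sin L_s = sin 23.44° × sin 16.1° = 0.110313.
δ = arcsin(0.110313) = +6.33°.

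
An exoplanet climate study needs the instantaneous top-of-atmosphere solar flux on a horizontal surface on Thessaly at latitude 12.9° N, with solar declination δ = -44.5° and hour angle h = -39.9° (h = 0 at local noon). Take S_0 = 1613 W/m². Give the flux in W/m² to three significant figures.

608 W/m²

cos θ_z = sin ϕ sin δ + cos ϕ cos δ cos h = -0.156478 + 0.533371 = 0.376893.
Flux = S_0 · cos θ_z = 1613 × 0.376893 = 607.9 W/m².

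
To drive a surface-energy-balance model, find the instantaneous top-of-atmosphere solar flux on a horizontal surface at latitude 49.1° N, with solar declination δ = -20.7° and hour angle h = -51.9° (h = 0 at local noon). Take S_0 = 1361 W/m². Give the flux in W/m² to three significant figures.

cos θ_z = sin ϕ sin δ + cos ϕ cos δ cos h = -0.267175 + 0.377918 = 0.110743.
Flux = S_0 · cos θ_z = 1361 × 0.110743 = 150.7 W/m².

151 W/m²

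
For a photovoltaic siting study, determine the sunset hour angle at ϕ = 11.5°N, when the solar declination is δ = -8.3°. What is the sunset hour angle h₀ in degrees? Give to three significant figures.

h₀ = 88.3°

cos h₀ = −tan ϕ · tan δ = −tan(+11.5°) × tan(-8.300°) = 0.0297, so h₀ = 1.5411 rad = 88.30°.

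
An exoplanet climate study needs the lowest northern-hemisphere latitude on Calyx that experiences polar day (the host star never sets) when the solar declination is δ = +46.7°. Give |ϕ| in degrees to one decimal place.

|ϕ| = 43.3°

Polar day requires cos h₀ = −tan ϕ tan δ ≤ −1, i.e. tan ϕ tan δ ≥ 1.
The boundary is |tan ϕ| · |tan δ| = 1, so |ϕ| = 90° − |δ| = 90° − 46.7° = 43.3° in the northern hemisphere.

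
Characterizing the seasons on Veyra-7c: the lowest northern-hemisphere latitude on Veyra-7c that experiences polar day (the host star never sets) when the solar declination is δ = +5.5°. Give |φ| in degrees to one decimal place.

Polar day requires cos H₀ = −tan φ tan δ ≤ −1, i.e. tan φ tan δ ≥ 1.
The boundary is |tan φ| · |tan δ| = 1, so |φ| = 90° − |δ| = 90° − 5.5° = 84.5° in the northern hemisphere.

|φ| = 84.5°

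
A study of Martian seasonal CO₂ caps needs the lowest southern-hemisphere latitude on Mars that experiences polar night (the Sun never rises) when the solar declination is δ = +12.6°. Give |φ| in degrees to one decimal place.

|φ| = 77.4°

Polar night requires cos H₀ = −tan φ tan δ ≥ 1, i.e. tan φ tan δ ≤ −1.
The boundary is |tan φ| · |tan δ| = 1, so |φ| = 90° − |δ| = 90° − 12.6° = 77.4° in the southern hemisphere.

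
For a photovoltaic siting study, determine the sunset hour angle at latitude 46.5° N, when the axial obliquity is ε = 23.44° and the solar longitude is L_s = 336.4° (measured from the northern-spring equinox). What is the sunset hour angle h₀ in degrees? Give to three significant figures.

h₀ = 80.2°

Solar declination: sin δ = sin ε · sin L_s = sin 23.44° × sin 336.4° = -0.15925, so δ = -9.164°.
cos h₀ = −tan ϕ · tan δ = −tan(+46.5°) × tan(-9.164°) = 0.1700, so h₀ = 1.4000 rad = 80.21°.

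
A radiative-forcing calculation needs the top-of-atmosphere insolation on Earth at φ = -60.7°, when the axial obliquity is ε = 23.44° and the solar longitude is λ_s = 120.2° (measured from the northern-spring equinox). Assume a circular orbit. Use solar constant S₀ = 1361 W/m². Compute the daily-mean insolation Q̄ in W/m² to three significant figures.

Solar declination: sin δ = sin ε · sin λ_s = sin 23.44° × sin 120.2° = 0.34380, so δ = +20.108°.
cos H₀ = −tan(-60.7°) tan(+20.108°) = 0.6524, H₀ = 0.8600 rad.
Bracket: H₀ sin φ sin δ + cos φ cos δ sin H₀ = 0.8600×-0.87207×0.34380 + 0.48938×0.93904×0.75787 = -0.257843 + 0.348277 = 0.090434.
Q̄ = (S₀/π) × [bracket] = (1361/π) × 0.090434 = 39.18 W/m².

Q̄ ≈ 39.2 W/m²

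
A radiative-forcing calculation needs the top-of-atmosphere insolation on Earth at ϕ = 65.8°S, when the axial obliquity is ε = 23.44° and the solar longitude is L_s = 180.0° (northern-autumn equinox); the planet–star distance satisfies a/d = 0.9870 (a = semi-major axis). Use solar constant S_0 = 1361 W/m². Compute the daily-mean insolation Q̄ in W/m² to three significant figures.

Solar declination: sin δ = sin ε · sin L_s = sin 23.44° × sin 180.0° = 0.00000, so δ = +0.000°.
cos h₀ = −tan(-65.8°) tan(+0.000°) = 0.0000, h₀ = 1.5708 rad.
Bracket: h₀ sin ϕ sin δ + cos ϕ cos δ sin h₀ = 1.5708×-0.91212×0.00000 + 0.40992×1.00000×1.00000 = -0.000000 + 0.409920 = 0.409920.
Inverse-square distance factor (a/d)² = 0.9870² = 0.974169.
Q̄ = (S_0/π) × 0.974169 × [bracket] = (1361/π) × 0.974169 × 0.409920 = 173.0 W/m².

Q̄ ≈ 173 W/m²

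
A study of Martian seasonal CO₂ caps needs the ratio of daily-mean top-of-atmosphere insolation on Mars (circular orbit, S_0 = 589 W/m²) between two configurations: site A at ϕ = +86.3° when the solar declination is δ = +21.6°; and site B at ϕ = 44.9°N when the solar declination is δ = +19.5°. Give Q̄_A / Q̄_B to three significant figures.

Q̄_A / Q̄_B ≈ 1.07

— Configuration A (ϕ=+86.3°):
cos h₀ = −tan(+86.3°) tan(+21.600°) = -6.1226 ≤ −1 ⇒ polar day, h₀ = π.
Bracket: h₀ sin ϕ sin δ + cos ϕ cos δ sin h₀ = 3.1416×0.99792×0.36812 + 0.06453×0.92978×0.00000 = 1.154080 + 0.000000 = 1.154080.
Q̄ = (S_0/π) × [bracket] = (589/π) × 1.154080 = 216.37 W/m².
— Configuration B (ϕ=+44.9°):
cos h₀ = −tan(+44.9°) tan(+19.500°) = -0.3529, h₀ = 1.9314 rad.
Bracket: h₀ sin ϕ sin δ + cos ϕ cos δ sin h₀ = 1.9314×0.70587×0.33381 + 0.70834×0.94264×0.93567 = 0.455089 + 0.624756 = 1.079845.
Q̄ = (S_0/π) × [bracket] = (589/π) × 1.079845 = 202.45 W/m².
Ratio Q̄_A / Q̄_B = 216.37 / 202.45 = 1.069.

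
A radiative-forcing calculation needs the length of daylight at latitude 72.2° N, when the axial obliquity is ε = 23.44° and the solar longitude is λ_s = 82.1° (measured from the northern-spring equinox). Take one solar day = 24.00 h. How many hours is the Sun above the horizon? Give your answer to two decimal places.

24.00 h

Solar declination: sin δ = sin ε · sin λ_s = sin 23.44° × sin 82.1° = 0.39401, so δ = +23.204°.
Sunrise equation: cos H₀ = −tan φ · tan δ = -1.3352 ≤ −1, so the Sun never sets (polar day) and H₀ = π.
Daylight = 2H₀/(2π) × 24.00 h = (3.1416/π) × 24.00 = 24.00 h.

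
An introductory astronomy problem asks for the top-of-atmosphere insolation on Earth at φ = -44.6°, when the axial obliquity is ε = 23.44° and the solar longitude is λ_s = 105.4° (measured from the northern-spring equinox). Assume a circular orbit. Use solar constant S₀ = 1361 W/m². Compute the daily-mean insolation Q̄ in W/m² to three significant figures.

Solar declination: sin δ = sin ε · sin λ_s = sin 23.44° × sin 105.4° = 0.38351, so δ = +22.551°.
cos H₀ = −tan(-44.6°) tan(+22.551°) = 0.4095, H₀ = 1.1489 rad.
Bracket: H₀ sin φ sin δ + cos φ cos δ sin H₀ = 1.1489×-0.70215×0.38351 + 0.71203×0.92354×0.91231 = -0.309378 + 0.599924 = 0.290546.
Q̄ = (S₀/π) × [bracket] = (1361/π) × 0.290546 = 125.9 W/m².

Q̄ ≈ 126 W/m²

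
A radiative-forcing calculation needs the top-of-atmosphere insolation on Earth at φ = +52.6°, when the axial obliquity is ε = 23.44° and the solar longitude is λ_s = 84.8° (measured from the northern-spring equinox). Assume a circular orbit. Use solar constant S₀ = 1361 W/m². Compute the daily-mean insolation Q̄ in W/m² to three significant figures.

Q̄ ≈ 495 W/m²

Solar declination: sin δ = sin ε · sin λ_s = sin 23.44° × sin 84.8° = 0.39615, so δ = +23.338°.
cos H₀ = −tan(+52.6°) tan(+23.338°) = -0.5643, H₀ = 2.1704 rad.
Bracket: H₀ sin φ sin δ + cos φ cos δ sin H₀ = 2.1704×0.79441×0.39615 + 0.60738×0.91819×0.82556 = 0.683037 + 0.460407 = 1.143444.
Q̄ = (S₀/π) × [bracket] = (1361/π) × 1.143444 = 495.4 W/m².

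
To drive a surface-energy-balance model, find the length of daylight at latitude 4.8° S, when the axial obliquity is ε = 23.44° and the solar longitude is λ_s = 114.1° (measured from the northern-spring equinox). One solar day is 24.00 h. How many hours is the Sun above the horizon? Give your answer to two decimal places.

11.75 h

Solar declination: sin δ = sin ε · sin λ_s = sin 23.44° × sin 114.1° = 0.36311, so δ = +21.292°.
cos H₀ = −tan φ · tan δ = −tan(-4.8°) × tan(+21.292°) = 0.0327, so H₀ = 1.5381 rad = 88.12°.
Daylight = 2H₀/(2π) × 24.00 h = (1.5381/π) × 24.00 = 11.75 h.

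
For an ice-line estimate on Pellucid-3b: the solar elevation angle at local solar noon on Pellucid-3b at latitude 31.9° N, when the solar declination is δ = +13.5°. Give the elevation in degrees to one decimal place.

71.6°

At local noon the hour angle is zero, so the zenith angle equals |φ − δ| = |+31.9° − (+13.500°)| = 18.400°.
Elevation = 90° − 18.400° = 71.6°.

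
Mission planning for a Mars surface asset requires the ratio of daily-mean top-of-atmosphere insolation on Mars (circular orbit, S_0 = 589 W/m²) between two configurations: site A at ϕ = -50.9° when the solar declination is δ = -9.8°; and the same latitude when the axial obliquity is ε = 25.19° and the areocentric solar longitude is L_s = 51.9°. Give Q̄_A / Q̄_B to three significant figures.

Q̄_A / Q̄_B ≈ 3.46

— Configuration A (ϕ=-50.9°):
cos h₀ = −tan(-50.9°) tan(-9.800°) = -0.2125, h₀ = 1.7850 rad.
Bracket: h₀ sin ϕ sin δ + cos ϕ cos δ sin h₀ = 1.7850×-0.77605×-0.17021 + 0.63068×0.98541×0.97715 = 0.235783 + 0.607278 = 0.843061.
Q̄ = (S_0/π) × [bracket] = (589/π) × 0.843061 = 158.06 W/m².
— Configuration B (ϕ=-50.9°):
sin δ = sin 25.19° × sin 51.9° = 0.33494, so δ = +19.569°.
cos h₀ = −tan(-50.9°) tan(+19.569°) = 0.4374, h₀ = 1.1181 rad.
Bracket: h₀ sin ϕ sin δ + cos ϕ cos δ sin h₀ = 1.1181×-0.77605×0.33494 + 0.63068×0.94224×0.89927 = -0.290628 + 0.534393 = 0.243765.
Q̄ = (S_0/π) × [bracket] = (589/π) × 0.243765 = 45.702 W/m².
Ratio Q̄_A / Q̄_B = 158.06 / 45.702 = 3.458.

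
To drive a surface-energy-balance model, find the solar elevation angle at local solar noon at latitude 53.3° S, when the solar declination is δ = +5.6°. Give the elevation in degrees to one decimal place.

31.1°

At local noon the hour angle is zero, so the zenith angle equals |ϕ − δ| = |-53.3° − (+5.600°)| = 58.900°.
Elevation = 90° − 58.900° = 31.1°.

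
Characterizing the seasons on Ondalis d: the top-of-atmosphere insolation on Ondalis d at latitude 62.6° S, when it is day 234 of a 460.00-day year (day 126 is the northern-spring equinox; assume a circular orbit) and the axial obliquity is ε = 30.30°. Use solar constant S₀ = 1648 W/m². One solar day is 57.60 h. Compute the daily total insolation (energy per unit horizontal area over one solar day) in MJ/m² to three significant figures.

Solar longitude: λ_s = 360° × (234 − 126)/460.00 = 84.522°.
sin δ = sin 30.30° × sin 84.522° = 0.50222, so δ = +30.147°.
cos H₀ = −tan(-62.6°) tan(+30.147°) = 1.1204 ≥ 1 ⇒ polar night, H₀ = 0 and Q̄ = 0.
Daily total = Q̄ × 57.60 h × 3600 s/h = 0.00 MJ/m².

0.00 MJ/m²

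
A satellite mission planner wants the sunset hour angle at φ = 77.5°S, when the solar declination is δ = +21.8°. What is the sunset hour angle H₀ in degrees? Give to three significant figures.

cos H₀ = −tan φ · tan δ = 1.8042 ≥ 1, so the Sun never rises (polar night) and H₀ = 0.

H₀ = 0.00°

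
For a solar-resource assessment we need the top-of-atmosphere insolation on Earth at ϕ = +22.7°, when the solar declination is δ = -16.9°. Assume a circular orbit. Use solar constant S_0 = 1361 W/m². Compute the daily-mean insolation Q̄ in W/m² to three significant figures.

cos h₀ = −tan(+22.7°) tan(-16.900°) = 0.1271, h₀ = 1.4434 rad.
Bracket: h₀ sin ϕ sin δ + cos ϕ cos δ sin h₀ = 1.4434×0.38591×-0.29070 + 0.92254×0.95681×0.99189 = -0.161926 + 0.875537 = 0.713611.
Q̄ = (S_0/π) × [bracket] = (1361/π) × 0.713611 = 309.2 W/m².

Q̄ ≈ 309 W/m²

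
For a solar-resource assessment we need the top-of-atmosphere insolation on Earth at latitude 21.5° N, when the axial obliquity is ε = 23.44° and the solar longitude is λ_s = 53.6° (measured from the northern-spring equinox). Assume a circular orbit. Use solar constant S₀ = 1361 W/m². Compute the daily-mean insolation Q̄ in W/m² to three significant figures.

Solar declination: sin δ = sin ε · sin λ_s = sin 23.44° × sin 53.6° = 0.32018, so δ = +18.674°.
cos H₀ = −tan(+21.5°) tan(+18.674°) = -0.1331, H₀ = 1.7043 rad.
Bracket: H₀ sin φ sin δ + cos φ cos δ sin H₀ = 1.7043×0.36650×0.32018 + 0.93042×0.94736×0.99110 = 0.199993 + 0.873598 = 1.073591.
Q̄ = (S₀/π) × [bracket] = (1361/π) × 1.073591 = 465.1 W/m².

Q̄ ≈ 465 W/m²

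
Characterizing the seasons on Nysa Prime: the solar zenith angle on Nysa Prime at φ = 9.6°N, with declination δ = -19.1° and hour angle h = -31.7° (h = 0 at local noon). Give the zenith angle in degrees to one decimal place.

cos θ_z = sin φ sin δ + cos φ cos δ cos h = -0.054570 + 0.792714 = 0.738144.
θ_z = arccos(0.738144) = 42.4°.

θ_z = 42.4°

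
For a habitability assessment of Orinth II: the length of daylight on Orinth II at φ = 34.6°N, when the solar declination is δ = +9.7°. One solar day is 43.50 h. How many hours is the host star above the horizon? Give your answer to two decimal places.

cos H₀ = −tan φ · tan δ = −tan(+34.6°) × tan(+9.700°) = -0.1179, so H₀ = 1.6890 rad = 96.77°.
Daylight = 2H₀/(2π) × 43.50 h = (1.6890/π) × 43.50 = 23.39 h.

23.39 h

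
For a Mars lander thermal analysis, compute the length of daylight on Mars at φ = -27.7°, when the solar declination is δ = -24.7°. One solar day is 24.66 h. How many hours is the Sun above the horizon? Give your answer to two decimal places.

cos H₀ = −tan φ · tan δ = −tan(-27.7°) × tan(-24.700°) = -0.2415, so H₀ = 1.8147 rad = 103.97°.
Daylight = 2H₀/(2π) × 24.66 h = (1.8147/π) × 24.66 = 14.24 h.

14.24 h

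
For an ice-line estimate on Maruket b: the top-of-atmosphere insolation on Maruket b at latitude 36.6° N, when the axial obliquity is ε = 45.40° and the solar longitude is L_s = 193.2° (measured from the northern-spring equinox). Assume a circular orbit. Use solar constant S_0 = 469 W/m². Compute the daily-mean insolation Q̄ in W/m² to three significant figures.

Q̄ ≈ 96.4 W/m²

Solar declination: sin δ = sin ε · sin L_s = sin 45.40° × sin 193.2° = -0.16259, so δ = -9.357°.
cos h₀ = −tan(+36.6°) tan(-9.357°) = 0.1224, h₀ = 1.4481 rad.
Bracket: h₀ sin ϕ sin δ + cos ϕ cos δ sin h₀ = 1.4481×0.59622×-0.16259 + 0.80282×0.98669×0.99248 = -0.140378 + 0.786178 = 0.645800.
Q̄ = (S_0/π) × [bracket] = (469/π) × 0.645800 = 96.41 W/m².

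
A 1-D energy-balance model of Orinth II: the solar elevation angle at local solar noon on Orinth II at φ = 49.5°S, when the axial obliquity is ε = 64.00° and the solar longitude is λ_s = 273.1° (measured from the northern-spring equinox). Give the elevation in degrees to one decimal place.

75.7°

Solar declination: sin δ = sin ε · sin λ_s = sin 64.00° × sin 273.1° = -0.89748, so δ = -63.829°.
At local noon the hour angle is zero, so the zenith angle equals |φ − δ| = |-49.5° − (-63.829°)| = 14.329°.
Elevation = 90° − 14.329° = 75.7°.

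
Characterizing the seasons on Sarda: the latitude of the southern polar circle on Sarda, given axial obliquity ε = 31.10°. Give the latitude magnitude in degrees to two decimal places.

58.90°

The polar circle is the lowest latitude that experiences at least one full rotation of continuous darkness at the northern-summer solstice; it lies at |φ| = 90° − ε = 90° − 31.10° = 58.90°.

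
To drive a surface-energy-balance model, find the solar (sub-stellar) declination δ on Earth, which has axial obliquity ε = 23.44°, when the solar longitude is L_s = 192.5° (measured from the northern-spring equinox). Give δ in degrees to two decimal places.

sin δ = sin ε · sin L_s = sin 23.44° × sin 192.5° = -0.086097.
δ = arcsin(-0.086097) = -4.94°.

δ = -4.94°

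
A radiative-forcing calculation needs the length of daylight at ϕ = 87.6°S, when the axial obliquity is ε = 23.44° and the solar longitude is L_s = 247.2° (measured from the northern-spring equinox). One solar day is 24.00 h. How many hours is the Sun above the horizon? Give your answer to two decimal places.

24.00 h

Solar declination: sin δ = sin ε · sin L_s = sin 23.44° × sin 247.2° = -0.36671, so δ = -21.513°.
Sunrise equation: cos h₀ = −tan ϕ · tan δ = -9.4045 ≤ −1, so the Sun never sets (polar day) and h₀ = π.
Daylight = 2h₀/(2π) × 24.00 h = (3.1416/π) × 24.00 = 24.00 h.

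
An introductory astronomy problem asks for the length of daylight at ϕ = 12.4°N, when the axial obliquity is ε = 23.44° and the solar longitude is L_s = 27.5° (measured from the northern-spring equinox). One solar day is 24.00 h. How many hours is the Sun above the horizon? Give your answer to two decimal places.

Solar declination: sin δ = sin ε · sin L_s = sin 23.44° × sin 27.5° = 0.18368, so δ = +10.584°.
cos h₀ = −tan ϕ · tan δ = −tan(+12.4°) × tan(+10.584°) = -0.0411, so h₀ = 1.6119 rad = 92.35°.
Daylight = 2h₀/(2π) × 24.00 h = (1.6119/π) × 24.00 = 12.31 h.

12.31 h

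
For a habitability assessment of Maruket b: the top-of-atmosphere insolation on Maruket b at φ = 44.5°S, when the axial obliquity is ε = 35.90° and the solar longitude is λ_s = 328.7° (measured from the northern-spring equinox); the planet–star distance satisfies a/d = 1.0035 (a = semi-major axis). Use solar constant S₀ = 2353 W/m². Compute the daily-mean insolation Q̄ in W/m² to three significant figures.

Solar declination: sin δ = sin ε · sin λ_s = sin 35.90° × sin 328.7° = -0.30463, so δ = -17.736°.
cos H₀ = −tan(-44.5°) tan(-17.736°) = -0.3143, H₀ = 1.8905 rad.
Bracket: H₀ sin φ sin δ + cos φ cos δ sin H₀ = 1.8905×-0.70091×-0.30463 + 0.71325×0.95247×0.94932 = 0.403656 + 0.644920 = 1.048576.
Inverse-square distance factor (a/d)² = 1.0035² = 1.007012.
Q̄ = (S₀/π) × 1.007012 × [bracket] = (2353/π) × 1.007012 × 1.048576 = 790.9 W/m².

Q̄ ≈ 791 W/m²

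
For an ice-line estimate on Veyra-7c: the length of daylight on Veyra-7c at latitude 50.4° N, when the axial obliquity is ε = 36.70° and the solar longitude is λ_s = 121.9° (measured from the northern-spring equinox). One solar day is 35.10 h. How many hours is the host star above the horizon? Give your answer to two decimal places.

26.40 h

Solar declination: sin δ = sin ε · sin λ_s = sin 36.70° × sin 121.9° = 0.50737, so δ = +30.489°.
cos H₀ = −tan φ · tan δ = −tan(+50.4°) × tan(+30.489°) = -0.7117, so H₀ = 2.3627 rad = 135.37°.
Daylight = 2H₀/(2π) × 35.10 h = (2.3627/π) × 35.10 = 26.40 h.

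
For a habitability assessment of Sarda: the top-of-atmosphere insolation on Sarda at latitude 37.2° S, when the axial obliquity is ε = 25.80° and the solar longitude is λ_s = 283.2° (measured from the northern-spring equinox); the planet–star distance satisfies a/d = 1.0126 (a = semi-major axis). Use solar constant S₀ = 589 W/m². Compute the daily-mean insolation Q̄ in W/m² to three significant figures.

Solar declination: sin δ = sin ε · sin λ_s = sin 25.80° × sin 283.2° = -0.42373, so δ = -25.070°.
cos H₀ = −tan(-37.2°) tan(-25.070°) = -0.3551, H₀ = 1.9338 rad.
Bracket: H₀ sin φ sin δ + cos φ cos δ sin H₀ = 1.9338×-0.60460×-0.42373 + 0.79653×0.90579×0.93483 = 0.495415 + 0.674469 = 1.169884.
Inverse-square distance factor (a/d)² = 1.0126² = 1.025359.
Q̄ = (S₀/π) × 1.025359 × [bracket] = (589/π) × 1.025359 × 1.169884 = 224.9 W/m².

Q̄ ≈ 225 W/m²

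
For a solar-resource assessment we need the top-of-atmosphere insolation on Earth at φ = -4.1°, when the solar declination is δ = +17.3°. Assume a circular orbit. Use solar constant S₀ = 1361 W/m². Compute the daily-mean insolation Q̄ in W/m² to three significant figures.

cos H₀ = −tan(-4.1°) tan(+17.300°) = 0.0223, H₀ = 1.5485 rad.
Bracket: H₀ sin φ sin δ + cos φ cos δ sin H₀ = 1.5485×-0.07150×0.29737 + 0.99744×0.95476×0.99975 = -0.032924 + 0.952078 = 0.919154.
Q̄ = (S₀/π) × [bracket] = (1361/π) × 0.919154 = 398.2 W/m².

Q̄ ≈ 398 W/m²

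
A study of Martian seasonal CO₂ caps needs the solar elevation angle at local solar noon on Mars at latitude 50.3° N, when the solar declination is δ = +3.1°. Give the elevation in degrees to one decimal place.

42.8°

At local noon the hour angle is zero, so the zenith angle equals |φ − δ| = |+50.3° − (+3.100°)| = 47.200°.
Elevation = 90° − 47.200° = 42.8°.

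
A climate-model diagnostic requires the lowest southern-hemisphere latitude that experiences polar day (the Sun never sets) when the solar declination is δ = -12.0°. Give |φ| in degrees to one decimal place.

Polar day requires cos H₀ = −tan φ tan δ ≤ −1, i.e. tan φ tan δ ≥ 1.
The boundary is |tan φ| · |tan δ| = 1, so |φ| = 90° − |δ| = 90° − 12.0° = 78.0° in the southern hemisphere.

|φ| = 78.0°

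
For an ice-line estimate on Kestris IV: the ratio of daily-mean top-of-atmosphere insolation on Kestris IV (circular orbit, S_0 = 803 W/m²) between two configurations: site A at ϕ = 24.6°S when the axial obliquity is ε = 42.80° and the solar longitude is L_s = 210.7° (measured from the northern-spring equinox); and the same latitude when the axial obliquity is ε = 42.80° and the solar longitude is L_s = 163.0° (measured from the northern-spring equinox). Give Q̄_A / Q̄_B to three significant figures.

— Configuration A (ϕ=-24.6°):
Solar declination: sin δ = sin ε · sin L_s = sin 42.80° × sin 210.7° = -0.34688, so δ = -20.297°.
cos h₀ = −tan(-24.6°) tan(-20.297°) = -0.1693, h₀ = 1.7409 rad.
Bracket: h₀ sin ϕ sin δ + cos ϕ cos δ sin h₀ = 1.7409×-0.41628×-0.34688 + 0.90924×0.93791×0.98556 = 0.251385 + 0.840471 = 1.091856.
Q̄ = (S_0/π) × [bracket] = (803/π) × 1.091856 = 279.08 W/m².
— Configuration B (ϕ=-24.6°):
Solar declination: sin δ = sin ε · sin L_s = sin 42.80° × sin 163.0° = 0.19865, so δ = +11.458°.
cos h₀ = −tan(-24.6°) tan(+11.458°) = 0.0928, h₀ = 1.4779 rad.
Bracket: h₀ sin ϕ sin δ + cos ϕ cos δ sin h₀ = 1.4779×-0.41628×0.19865 + 0.90924×0.98007×0.99568 = -0.122213 + 0.887269 = 0.765056.
Q̄ = (S_0/π) × [bracket] = (803/π) × 0.765056 = 195.55 W/m².
Ratio Q̄_A / Q̄_B = 279.08 / 195.55 = 1.427.

Q̄_A / Q̄_B ≈ 1.43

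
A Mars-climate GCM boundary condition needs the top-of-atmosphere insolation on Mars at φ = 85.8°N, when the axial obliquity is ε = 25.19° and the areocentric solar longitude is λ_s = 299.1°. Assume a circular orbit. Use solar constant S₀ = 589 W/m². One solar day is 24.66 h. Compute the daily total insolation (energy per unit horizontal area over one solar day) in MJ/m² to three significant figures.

sin δ = sin 25.19° × sin 299.1° = -0.37190, so δ = -21.833°.
cos H₀ = −tan(+85.8°) tan(-21.833°) = 5.4556 ≥ 1 ⇒ polar night, H₀ = 0 and Q̄ = 0.
Daily total = Q̄ × 24.66 h × 3600 s/h = 0.00 MJ/m².

0.00 MJ/m²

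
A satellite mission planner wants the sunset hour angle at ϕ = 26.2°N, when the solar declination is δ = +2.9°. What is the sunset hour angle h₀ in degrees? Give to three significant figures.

cos h₀ = −tan ϕ · tan δ = −tan(+26.2°) × tan(+2.900°) = -0.0249, so h₀ = 1.5957 rad = 91.43°.

h₀ = 91.4°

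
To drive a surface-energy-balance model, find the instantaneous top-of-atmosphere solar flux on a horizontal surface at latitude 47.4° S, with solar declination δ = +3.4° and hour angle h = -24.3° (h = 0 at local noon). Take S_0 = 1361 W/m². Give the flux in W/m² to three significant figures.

779 W/m²

cos θ_z = sin ϕ sin δ + cos ϕ cos δ cos h = -0.043655 + 0.615821 = 0.572166.
Flux = S_0 · cos θ_z = 1361 × 0.572166 = 778.7 W/m².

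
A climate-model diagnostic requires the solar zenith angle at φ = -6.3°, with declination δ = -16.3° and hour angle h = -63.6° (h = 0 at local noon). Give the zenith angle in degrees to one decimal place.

θ_z = 62.9°

cos θ_z = sin φ sin δ + cos φ cos δ cos h = 0.030799 + 0.424186 = 0.454985.
θ_z = arccos(0.454985) = 62.9°.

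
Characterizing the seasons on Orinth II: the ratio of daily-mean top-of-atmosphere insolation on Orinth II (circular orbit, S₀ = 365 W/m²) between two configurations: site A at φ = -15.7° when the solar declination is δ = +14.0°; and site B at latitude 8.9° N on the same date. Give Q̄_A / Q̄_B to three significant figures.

Q̄_A / Q̄_B ≈ 0.819

— Configuration A (φ=-15.7°):
cos H₀ = −tan(-15.7°) tan(+14.000°) = 0.0701, H₀ = 1.5007 rad.
Bracket: H₀ sin φ sin δ + cos φ cos δ sin H₀ = 1.5007×-0.27060×0.24192 + 0.96269×0.97030×0.99754 = -0.098241 + 0.931800 = 0.833559.
Q̄ = (S₀/π) × [bracket] = (365/π) × 0.833559 = 96.845 W/m².
— Configuration B (φ=+8.9°):
cos H₀ = −tan(+8.9°) tan(+14.000°) = -0.0390, H₀ = 1.6098 rad.
Bracket: H₀ sin φ sin δ + cos φ cos δ sin H₀ = 1.6098×0.15471×0.24192 + 0.98796×0.97030×0.99924 = 0.060251 + 0.957889 = 1.018140.
Q̄ = (S₀/π) × [bracket] = (365/π) × 1.018140 = 118.29 W/m².
Ratio Q̄_A / Q̄_B = 96.845 / 118.29 = 0.8187.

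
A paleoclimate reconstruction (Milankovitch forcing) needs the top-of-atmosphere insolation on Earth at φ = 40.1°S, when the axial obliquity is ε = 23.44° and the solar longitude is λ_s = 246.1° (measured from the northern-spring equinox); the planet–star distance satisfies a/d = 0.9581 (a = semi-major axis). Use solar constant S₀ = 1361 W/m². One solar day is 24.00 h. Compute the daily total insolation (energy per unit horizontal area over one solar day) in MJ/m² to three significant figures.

38.5 MJ/m²

Solar declination: sin δ = sin ε · sin λ_s = sin 23.44° × sin 246.1° = -0.36368, so δ = -21.326°.
cos H₀ = −tan(-40.1°) tan(-21.326°) = -0.3288, H₀ = 1.9058 rad.
Bracket: H₀ sin φ sin δ + cos φ cos δ sin H₀ = 1.9058×-0.64412×-0.36368 + 0.76492×0.93152×0.94441 = 0.446440 + 0.672928 = 1.119368.
Inverse-square distance factor (a/d)² = 0.9581² = 0.917956.
Q̄ = (S₀/π) × 0.917956 × [bracket] = (1361/π) × 0.917956 × 1.119368 = 445.15 W/m².
Daily total = Q̄ × 24.00 h × 3600 s/h = 445.15 × 24.00 × 3600 / 10⁶ = 38.46 MJ/m².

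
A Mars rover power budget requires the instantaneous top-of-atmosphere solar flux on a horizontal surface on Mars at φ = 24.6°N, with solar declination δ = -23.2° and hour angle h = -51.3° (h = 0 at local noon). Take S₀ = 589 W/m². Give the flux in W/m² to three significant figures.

cos θ_z = sin φ sin δ + cos φ cos δ cos h = -0.163990 + 0.522522 = 0.358532.
Flux = S₀ · cos θ_z = 589 × 0.358532 = 211.2 W/m².

211 W/m²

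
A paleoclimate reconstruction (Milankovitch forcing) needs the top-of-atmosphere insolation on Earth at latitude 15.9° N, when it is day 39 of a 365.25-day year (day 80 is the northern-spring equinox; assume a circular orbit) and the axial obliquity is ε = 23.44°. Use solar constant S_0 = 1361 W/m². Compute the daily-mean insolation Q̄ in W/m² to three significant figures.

Solar longitude: L_s = 360° × (39 − 80)/365.25 = -40.411°, i.e. -40.411° + 360° = 319.589°.
sin δ = sin 23.44° × sin 319.589° = -0.25787, so δ = -14.944°.
cos h₀ = −tan(+15.9°) tan(-14.944°) = 0.0760, h₀ = 1.4947 rad.
Bracket: h₀ sin ϕ sin δ + cos ϕ cos δ sin h₀ = 1.4947×0.27396×-0.25787 + 0.96174×0.96618×0.99711 = -0.105595 + 0.926529 = 0.820934.
Q̄ = (S_0/π) × [bracket] = (1361/π) × 0.820934 = 355.6 W/m².

Q̄ ≈ 356 W/m²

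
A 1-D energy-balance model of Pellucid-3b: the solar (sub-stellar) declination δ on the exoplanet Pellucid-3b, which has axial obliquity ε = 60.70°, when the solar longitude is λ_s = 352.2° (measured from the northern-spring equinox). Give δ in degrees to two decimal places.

sin δ = sin ε · sin λ_s = sin 60.70° × sin 352.2° = -0.118353.
δ = arcsin(-0.118353) = -6.80°.

δ = -6.80°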